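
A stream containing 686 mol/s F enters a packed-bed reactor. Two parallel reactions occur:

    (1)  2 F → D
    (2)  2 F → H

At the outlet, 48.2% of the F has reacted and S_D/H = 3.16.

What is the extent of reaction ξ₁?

ξ₁ = 126 mol/s

Conversion of F: F consumed = 0.482 × 686 = 330.7 mol/s = 2ξ₁ + 2ξ₂.
Selectivity: 1ξ₁ / (1ξ₂) = 3.16 → ξ₁ = 3.16 ξ₂.
Substitute: (2·3.16 + 2) ξ₂ = 330.7 → ξ₂ = 39.74 mol/s, ξ₁ = 125.6 mol/s.
Outlet amounts (n = n₀ + Σ ν·ξ):
  F: 686 − 2(125.6) − 2(39.74) = 355.3
  D: 0 + 1(125.6) = 125.6
  H: 0 + 1(39.74) = 39.74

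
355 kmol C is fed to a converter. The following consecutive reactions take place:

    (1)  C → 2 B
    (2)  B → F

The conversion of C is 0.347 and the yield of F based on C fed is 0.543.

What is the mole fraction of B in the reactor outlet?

Conversion of C: C consumed = 1ξ₁ = 0.347 × 355 → ξ₁ = 123.2 kmol.
Yield of F: 1ξ₂ / 355 = 0.543 → ξ₂ = 192.8 kmol.
Outlet amounts (n = n₀ + Σ ν·ξ):
  C: 355 − 1(123.2) = 231.8
  B: 0 + 2(123.2) − 1(192.8) = 53.6
  F: 0 + 1(192.8) = 192.8
Total out = 478.2 kmol; y_B = 53.6 / 478.2 = 0.1121.

0.112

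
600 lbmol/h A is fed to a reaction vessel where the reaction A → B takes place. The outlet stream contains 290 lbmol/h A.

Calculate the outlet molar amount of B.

For A: n = n₀ − 1ξ → 290 = 600 − 1ξ, giving ξ = 310 lbmol/h.
Outlet amounts (n = n₀ + ν ξ):
  A: 600 − 1(310) = 290
  B: 0 + 1(310) = 310

310 lbmol/h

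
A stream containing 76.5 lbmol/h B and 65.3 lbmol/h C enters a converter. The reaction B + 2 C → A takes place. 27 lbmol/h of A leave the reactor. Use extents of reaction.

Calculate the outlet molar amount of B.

49.5 lbmol/h

For A: n = n₀ + 1ξ → 27 = 0 + 1ξ, giving ξ = 27 lbmol/h.
Outlet amounts (n = n₀ + ν ξ):
  B: 76.5 − 1(27) = 49.5
  C: 65.3 − 2(27) = 11.3
  A: 0 + 1(27) = 27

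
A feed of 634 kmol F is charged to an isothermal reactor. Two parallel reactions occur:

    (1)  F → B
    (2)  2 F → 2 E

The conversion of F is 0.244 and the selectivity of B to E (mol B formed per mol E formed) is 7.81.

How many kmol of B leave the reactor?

Conversion of F: F consumed = 0.244 × 634 = 154.7 kmol = 1ξ₁ + 2ξ₂.
Selectivity: 1ξ₁ / (2ξ₂) = 7.81 → ξ₁ = 15.62 ξ₂.
Substitute: (1·15.62 + 2) ξ₂ = 154.7 → ξ₂ = 8.78 kmol, ξ₁ = 137.1 kmol.
Outlet amounts (n = n₀ + Σ ν·ξ):
  F: 634 − 1(137.1) − 2(8.78) = 479.3
  B: 0 + 1(137.1) = 137.1
  E: 0 + 2(8.78) = 17.56

137 kmol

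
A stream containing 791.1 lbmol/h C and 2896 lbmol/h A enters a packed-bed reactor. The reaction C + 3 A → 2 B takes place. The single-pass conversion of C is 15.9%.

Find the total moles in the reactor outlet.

3440 lbmol/h

C reacted = 0.159 × 791.1 = 125.8 lbmol/h; ν_C = −1, so ξ = 125.8/1 = 125.8 lbmol/h.
Outlet amounts (n = n₀ + ν ξ):
  C: 791.1 − 1(125.8) = 665.3
  A: 2896 − 3(125.8) = 2519
  B: 0 + 2(125.8) = 251.6
Total out = 665.3 + 2519 + 251.6 = 3436 lbmol/h.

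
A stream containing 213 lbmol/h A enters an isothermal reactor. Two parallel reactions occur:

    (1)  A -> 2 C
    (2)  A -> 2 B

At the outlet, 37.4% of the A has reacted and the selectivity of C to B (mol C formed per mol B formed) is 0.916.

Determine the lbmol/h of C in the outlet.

76.2 lbmol/h

Conversion of A: A consumed = 0.374 × 213 = 79.66 lbmol/h = 1ξ₁ + 1ξ₂.
Selectivity: 2ξ₁ / (2ξ₂) = 0.916 → ξ₁ = 0.916 ξ₂.
Substitute: (1·0.916 + 1) ξ₂ = 79.66 → ξ₂ = 41.58 lbmol/h, ξ₁ = 38.08 lbmol/h.
Outlet amounts (n = n₀ + Σ ν·ξ):
  A: 213 − 1(38.08) − 1(41.58) = 133.3
  C: 0 + 2(38.08) = 76.17
  B: 0 + 2(41.58) = 83.15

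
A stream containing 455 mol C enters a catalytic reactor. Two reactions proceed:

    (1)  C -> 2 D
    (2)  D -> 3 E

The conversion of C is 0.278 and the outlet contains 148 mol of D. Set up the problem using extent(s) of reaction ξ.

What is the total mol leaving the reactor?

791 mol

Conversion of C: C consumed = 1ξ₁ = 0.278 × 455 → ξ₁ = 126.5 mol.
D balance: n_D = 0 + 2ξ₁ − 1ξ₂ = 148 → ξ₂ = (2·126.5 − 148)/1 = 105 mol.
Outlet amounts (n = n₀ + Σ ν·ξ):
  C: 455 − 1(126.5) = 328.5
  D: 0 + 2(126.5) − 1(105) = 148
  E: 0 + 3(105) = 314.9
Total out = 328.5 + 148 + 314.9 = 791.5 mol.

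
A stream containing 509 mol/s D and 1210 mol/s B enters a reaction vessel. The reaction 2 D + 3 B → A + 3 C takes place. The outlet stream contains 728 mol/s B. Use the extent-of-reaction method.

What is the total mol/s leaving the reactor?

For B: n = n₀ − 3ξ → 728 = 1210 − 3ξ, giving ξ = 160.7 mol/s.
Outlet amounts (n = n₀ + ν ξ):
  D: 509 − 2(160.7) = 187.7
  B: 1210 − 3(160.7) = 728
  A: 0 + 1(160.7) = 160.7
  C: 0 + 3(160.7) = 482
Total out = 187.7 + 728 + 160.7 + 482 = 1558 mol/s.

1560 mol/s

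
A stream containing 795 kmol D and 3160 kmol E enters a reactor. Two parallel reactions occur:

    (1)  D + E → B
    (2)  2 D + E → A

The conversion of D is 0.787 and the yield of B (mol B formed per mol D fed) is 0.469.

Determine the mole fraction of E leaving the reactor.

Yield of B: 1ξ₁ / 795 = 0.469 → ξ₁ = 372.9 kmol.
Conversion of D: 1ξ₁ + 2ξ₂ = 0.787 × 795 = 625.7 → ξ₂ = 126.4 kmol.
Outlet amounts (n = n₀ + Σ ν·ξ):
  D: 795 − 1(372.9) − 2(126.4) = 169.3
  E: 3160 − 1(372.9) − 1(126.4) = 2661
  B: 0 + 1(372.9) = 372.9
  A: 0 + 1(126.4) = 126.4
Total out = 3329 kmol; y_E = 2661 / 3329 = 0.7992.

0.799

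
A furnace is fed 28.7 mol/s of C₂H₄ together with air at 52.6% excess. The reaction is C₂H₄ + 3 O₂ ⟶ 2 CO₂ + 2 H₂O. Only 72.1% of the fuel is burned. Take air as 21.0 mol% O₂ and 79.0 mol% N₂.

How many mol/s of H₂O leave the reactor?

Stoichiometric O₂ = 3 × 28.7 = 86.1 mol/s; O₂ fed = 86.1 × 1.526 = 131.4 mol/s.
N₂ fed = 131.4 × 79/21 = 494.3 mol/s.
Fuel reacted = 0.721 × 28.7 → ξ = 20.69 mol/s.
Outlet (n = n₀ + ν ξ):
  C₂H₄: 28.7 − 1(20.69) = 8.007
  O₂: 131.4 − 3(20.69) = 69.31
  N₂: 494.3 (inert)
  CO₂: 0 + 2(20.69) = 41.39
  H₂O: 0 + 2(20.69) = 41.39

41.4 mol/s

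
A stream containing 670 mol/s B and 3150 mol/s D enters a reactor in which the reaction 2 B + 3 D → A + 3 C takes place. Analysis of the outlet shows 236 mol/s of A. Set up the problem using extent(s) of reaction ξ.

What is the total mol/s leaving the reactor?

3580 mol/s

For A: n = n₀ + 1ξ → 236 = 0 + 1ξ, giving ξ = 236 mol/s.
Outlet amounts (n = n₀ + ν ξ):
  B: 670 − 2(236) = 198
  D: 3150 − 3(236) = 2442
  A: 0 + 1(236) = 236
  C: 0 + 3(236) = 708
Total out = 198 + 2442 + 236 + 708 = 3584 mol/s.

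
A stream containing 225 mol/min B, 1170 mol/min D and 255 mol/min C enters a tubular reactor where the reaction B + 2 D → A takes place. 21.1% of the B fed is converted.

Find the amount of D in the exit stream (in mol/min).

B reacted = 0.211 × 225 = 47.48 mol/min; ν_B = −1, so ξ = 47.48/1 = 47.48 mol/min.
Outlet amounts (n = n₀ + ν ξ):
  B: 225 − 1(47.48) = 177.5
  D: 1170 − 2(47.48) = 1075
  A: 0 + 1(47.48) = 47.48
  C: 255 (inert)

1080 mol/min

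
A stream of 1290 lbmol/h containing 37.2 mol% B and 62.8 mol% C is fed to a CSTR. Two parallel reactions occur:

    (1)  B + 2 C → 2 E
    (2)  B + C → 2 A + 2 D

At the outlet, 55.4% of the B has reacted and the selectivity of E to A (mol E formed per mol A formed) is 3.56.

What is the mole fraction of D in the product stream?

0.0972

Conversion of B: B consumed = 0.554 × 479.9 = 265.9 lbmol/h = 1ξ₁ + 1ξ₂.
Selectivity: 2ξ₁ / (2ξ₂) = 3.56 → ξ₁ = 3.56 ξ₂.
Substitute: (1·3.56 + 1) ξ₂ = 265.9 → ξ₂ = 58.3 lbmol/h, ξ₁ = 207.6 lbmol/h.
Outlet amounts (n = n₀ + Σ ν·ξ):
  B: 479.9 − 1(207.6) − 1(58.3) = 214
  C: 810.1 − 2(207.6) − 1(58.3) = 336.7
  E: 0 + 2(207.6) = 415.1
  A: 0 + 2(58.3) = 116.6
  D: 0 + 2(58.3) = 116.6
Total out = 1199 lbmol/h; y_D = 116.6 / 1199 = 0.09725.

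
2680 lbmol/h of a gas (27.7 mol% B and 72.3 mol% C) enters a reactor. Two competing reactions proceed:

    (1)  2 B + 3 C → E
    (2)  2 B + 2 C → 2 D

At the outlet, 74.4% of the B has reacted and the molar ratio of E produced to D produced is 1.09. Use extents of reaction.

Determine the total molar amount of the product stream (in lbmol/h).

1750 lbmol/h

Conversion of B: B consumed = 0.744 × 742.4 = 552.3 lbmol/h = 2ξ₁ + 2ξ₂.
Selectivity: 1ξ₁ / (2ξ₂) = 1.09 → ξ₁ = 2.18 ξ₂.
Substitute: (2·2.18 + 2) ξ₂ = 552.3 → ξ₂ = 86.84 lbmol/h, ξ₁ = 189.3 lbmol/h.
Outlet amounts (n = n₀ + Σ ν·ξ):
  B: 742.4 − 2(189.3) − 2(86.84) = 190
  C: 1938 − 3(189.3) − 2(86.84) = 1196
  E: 0 + 1(189.3) = 189.3
  D: 0 + 2(86.84) = 173.7
Total out = 190 + 1196 + 189.3 + 173.7 = 1749 lbmol/h.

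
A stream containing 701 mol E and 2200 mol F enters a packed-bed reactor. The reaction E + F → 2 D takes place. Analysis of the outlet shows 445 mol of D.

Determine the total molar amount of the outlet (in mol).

2900 mol

For D: n = n₀ + 2ξ → 445 = 0 + 2ξ, giving ξ = 222.5 mol.
Outlet amounts (n = n₀ + ν ξ):
  E: 701 − 1(222.5) = 478.5
  F: 2200 − 1(222.5) = 1978
  D: 0 + 2(222.5) = 445
Total out = 478.5 + 1978 + 445 = 2901 mol.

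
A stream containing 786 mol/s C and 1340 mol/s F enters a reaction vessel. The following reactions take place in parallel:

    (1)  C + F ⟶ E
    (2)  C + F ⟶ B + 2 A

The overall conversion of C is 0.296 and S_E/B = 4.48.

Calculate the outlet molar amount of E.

Conversion of C: C consumed = 0.296 × 786 = 232.7 mol/s = 1ξ₁ + 1ξ₂.
Selectivity: 1ξ₁ / (1ξ₂) = 4.48 → ξ₁ = 4.48 ξ₂.
Substitute: (1·4.48 + 1) ξ₂ = 232.7 → ξ₂ = 42.46 mol/s, ξ₁ = 190.2 mol/s.
Outlet amounts (n = n₀ + Σ ν·ξ):
  C: 786 − 1(190.2) − 1(42.46) = 553.3
  F: 1340 − 1(190.2) − 1(42.46) = 1107
  E: 0 + 1(190.2) = 190.2
  B: 0 + 1(42.46) = 42.46
  A: 0 + 2(42.46) = 84.91

190 mol/s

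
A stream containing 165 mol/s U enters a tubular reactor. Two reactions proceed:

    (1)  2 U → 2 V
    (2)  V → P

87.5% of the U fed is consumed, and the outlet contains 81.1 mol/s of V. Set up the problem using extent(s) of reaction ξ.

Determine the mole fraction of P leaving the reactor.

Conversion of U: U consumed = 2ξ₁ = 0.875 × 165 → ξ₁ = 72.19 mol/s.
V balance: n_V = 0 + 2ξ₁ − 1ξ₂ = 81.1 → ξ₂ = (2·72.19 − 81.1)/1 = 63.28 mol/s.
Outlet amounts (n = n₀ + Σ ν·ξ):
  U: 165 − 2(72.19) = 20.62
  V: 0 + 2(72.19) − 1(63.28) = 81.1
  P: 0 + 1(63.28) = 63.28
Total out = 165 mol/s; y_P = 63.28 / 165 = 0.3835.

0.383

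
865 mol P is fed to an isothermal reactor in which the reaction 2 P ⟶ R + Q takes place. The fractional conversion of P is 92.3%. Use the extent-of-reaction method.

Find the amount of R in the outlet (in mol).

399 mol

P reacted = 0.923 × 865 = 798.4 mol; ν_P = −2, so ξ = 798.4/2 = 399.2 mol.
Outlet amounts (n = n₀ + ν ξ):
  P: 865 − 2(399.2) = 66.61
  R: 0 + 1(399.2) = 399.2
  Q: 0 + 1(399.2) = 399.2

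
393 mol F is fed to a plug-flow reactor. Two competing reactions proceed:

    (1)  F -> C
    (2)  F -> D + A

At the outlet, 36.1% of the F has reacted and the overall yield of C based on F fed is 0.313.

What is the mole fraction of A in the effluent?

Yield of C: 1ξ₁ / 393 = 0.313 → ξ₁ = 123 mol.
Conversion of F: 1ξ₁ + 1ξ₂ = 0.361 × 393 = 141.9 → ξ₂ = 18.86 mol.
Outlet amounts (n = n₀ + Σ ν·ξ):
  F: 393 − 1(123) − 1(18.86) = 251.1
  C: 0 + 1(123) = 123
  D: 0 + 1(18.86) = 18.86
  A: 0 + 1(18.86) = 18.86
Total out = 411.9 mol; y_A = 18.86 / 411.9 = 0.0458.

0.0458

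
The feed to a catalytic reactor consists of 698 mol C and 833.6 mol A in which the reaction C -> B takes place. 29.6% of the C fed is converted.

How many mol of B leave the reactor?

207 mol

C reacted = 0.296 × 698 = 206.6 mol; ν_C = −1, so ξ = 206.6/1 = 206.6 mol.
Outlet amounts (n = n₀ + ν ξ):
  C: 698 − 1(206.6) = 491.4
  B: 0 + 1(206.6) = 206.6
  A: 833.6 (inert)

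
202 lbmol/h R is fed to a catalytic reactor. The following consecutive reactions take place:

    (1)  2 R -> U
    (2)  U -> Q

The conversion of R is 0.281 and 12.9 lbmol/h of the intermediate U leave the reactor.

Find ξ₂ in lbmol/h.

Conversion of R: R consumed = 2ξ₁ = 0.281 × 202 → ξ₁ = 28.38 lbmol/h.
U balance: n_U = 0 + 1ξ₁ − 1ξ₂ = 12.9 → ξ₂ = (1·28.38 − 12.9)/1 = 15.48 lbmol/h.
Outlet amounts (n = n₀ + Σ ν·ξ):
  R: 202 − 2(28.38) = 145.2
  U: 0 + 1(28.38) − 1(15.48) = 12.9
  Q: 0 + 1(15.48) = 15.48

ξ₂ = 15.5 lbmol/h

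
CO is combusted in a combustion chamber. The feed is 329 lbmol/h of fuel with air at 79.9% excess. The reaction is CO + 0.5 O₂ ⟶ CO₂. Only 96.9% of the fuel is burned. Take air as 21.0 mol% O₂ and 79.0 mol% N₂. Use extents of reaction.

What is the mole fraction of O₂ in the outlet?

0.0865

Stoichiometric O₂ = 0.5 × 329 = 164.5 lbmol/h; O₂ fed = 164.5 × 1.799 = 295.9 lbmol/h.
N₂ fed = 295.9 × 79/21 = 1113 lbmol/h.
Fuel reacted = 0.969 × 329 → ξ = 318.8 lbmol/h.
Outlet (n = n₀ + ν ξ):
  CO: 329 − 1(318.8) = 10.2
  O₂: 295.9 − 0.5(318.8) = 136.5
  N₂: 1113 (inert)
  CO₂: 0 + 1(318.8) = 318.8
Total out = 1579 lbmol/h; y_O₂ = 136.5 / 1579 = 0.08648.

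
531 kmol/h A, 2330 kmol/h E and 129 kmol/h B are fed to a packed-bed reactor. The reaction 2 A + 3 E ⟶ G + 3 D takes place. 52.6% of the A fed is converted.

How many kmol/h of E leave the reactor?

A reacted = 0.526 × 531 = 279.3 kmol/h; ν_A = −2, so ξ = 279.3/2 = 139.7 kmol/h.
Outlet amounts (n = n₀ + ν ξ):
  A: 531 − 2(139.7) = 251.7
  E: 2330 − 3(139.7) = 1911
  G: 0 + 1(139.7) = 139.7
  D: 0 + 3(139.7) = 419
  B: 129 (inert)

1910 kmol/h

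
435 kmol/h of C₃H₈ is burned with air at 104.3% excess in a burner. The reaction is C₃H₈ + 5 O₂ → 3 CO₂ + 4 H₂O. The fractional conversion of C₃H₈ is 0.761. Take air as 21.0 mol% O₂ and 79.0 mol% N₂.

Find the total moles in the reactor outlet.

21900 kmol/h

Stoichiometric O₂ = 5 × 435 = 2175 kmol/h; O₂ fed = 2175 × 2.043 = 4444 kmol/h.
N₂ fed = 4444 × 79/21 = 16720 kmol/h.
Fuel reacted = 0.761 × 435 → ξ = 331 kmol/h.
Outlet (n = n₀ + ν ξ):
  C₃H₈: 435 − 1(331) = 104
  O₂: 4444 − 5(331) = 2788
  N₂: 16720 (inert)
  CO₂: 0 + 3(331) = 993.1
  H₂O: 0 + 4(331) = 1324
Total out = 104 + 2788 + 16720 + 993.1 + 1324 = 21930 kmol/h.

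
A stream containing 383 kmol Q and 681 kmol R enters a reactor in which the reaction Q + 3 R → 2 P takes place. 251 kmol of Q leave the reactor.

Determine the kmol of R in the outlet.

285 kmol

For Q: n = n₀ − 1ξ → 251 = 383 − 1ξ, giving ξ = 132 kmol.
Outlet amounts (n = n₀ + ν ξ):
  Q: 383 − 1(132) = 251
  R: 681 − 3(132) = 285
  P: 0 + 2(132) = 264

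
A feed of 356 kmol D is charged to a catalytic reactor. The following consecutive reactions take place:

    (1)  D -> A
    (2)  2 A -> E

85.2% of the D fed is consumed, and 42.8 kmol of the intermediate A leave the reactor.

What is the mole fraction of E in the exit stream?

Conversion of D: D consumed = 1ξ₁ = 0.852 × 356 → ξ₁ = 303.3 kmol.
A balance: n_A = 0 + 1ξ₁ − 2ξ₂ = 42.8 → ξ₂ = (1·303.3 − 42.8)/2 = 130.3 kmol.
Outlet amounts (n = n₀ + Σ ν·ξ):
  D: 356 − 1(303.3) = 52.69
  A: 0 + 1(303.3) − 2(130.3) = 42.8
  E: 0 + 1(130.3) = 130.3
Total out = 225.7 kmol; y_E = 130.3 / 225.7 = 0.577.

0.577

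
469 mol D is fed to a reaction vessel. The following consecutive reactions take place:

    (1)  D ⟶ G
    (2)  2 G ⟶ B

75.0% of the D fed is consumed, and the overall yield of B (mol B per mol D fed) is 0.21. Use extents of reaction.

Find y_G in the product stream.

0.418

Conversion of D: D consumed = 1ξ₁ = 0.75 × 469 → ξ₁ = 351.8 mol.
Yield of B: 1ξ₂ / 469 = 0.21 → ξ₂ = 98.49 mol.
Outlet amounts (n = n₀ + Σ ν·ξ):
  D: 469 − 1(351.8) = 117.2
  G: 0 + 1(351.8) − 2(98.49) = 154.8
  B: 0 + 1(98.49) = 98.49
Total out = 370.5 mol; y_G = 154.8 / 370.5 = 0.4177.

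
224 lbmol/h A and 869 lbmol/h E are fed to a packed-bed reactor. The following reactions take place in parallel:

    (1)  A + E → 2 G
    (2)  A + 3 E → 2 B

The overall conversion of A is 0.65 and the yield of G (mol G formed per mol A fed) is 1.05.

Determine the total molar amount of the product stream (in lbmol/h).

1040 lbmol/h

Yield of G: 2ξ₁ / 224 = 1.05 → ξ₁ = 117.6 lbmol/h.
Conversion of A: 1ξ₁ + 1ξ₂ = 0.65 × 224 = 145.6 → ξ₂ = 28 lbmol/h.
Outlet amounts (n = n₀ + Σ ν·ξ):
  A: 224 − 1(117.6) − 1(28) = 78.4
  E: 869 − 1(117.6) − 3(28) = 667.4
  G: 0 + 2(117.6) = 235.2
  B: 0 + 2(28) = 56
Total out = 78.4 + 667.4 + 235.2 + 56 = 1037 lbmol/h.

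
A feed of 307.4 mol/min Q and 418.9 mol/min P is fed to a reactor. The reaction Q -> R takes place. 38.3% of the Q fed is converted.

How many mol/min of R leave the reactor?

118 mol/min

Q reacted = 0.383 × 307.4 = 117.7 mol/min; ν_Q = −1, so ξ = 117.7/1 = 117.7 mol/min.
Outlet amounts (n = n₀ + ν ξ):
  Q: 307.4 − 1(117.7) = 189.7
  R: 0 + 1(117.7) = 117.7
  P: 418.9 (inert)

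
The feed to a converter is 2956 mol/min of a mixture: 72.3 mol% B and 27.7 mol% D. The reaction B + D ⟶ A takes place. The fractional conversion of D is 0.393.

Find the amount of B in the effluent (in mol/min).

1820 mol/min

D reacted = 0.393 × 818.8 = 321.8 mol/min; ν_D = −1, so ξ = 321.8/1 = 321.8 mol/min.
Outlet amounts (n = n₀ + ν ξ):
  B: 2137 − 1(321.8) = 1815
  D: 818.8 − 1(321.8) = 497
  A: 0 + 1(321.8) = 321.8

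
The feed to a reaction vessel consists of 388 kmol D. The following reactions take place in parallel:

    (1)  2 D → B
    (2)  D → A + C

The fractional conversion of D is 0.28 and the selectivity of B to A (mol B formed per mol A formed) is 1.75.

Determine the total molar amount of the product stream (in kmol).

Conversion of D: D consumed = 0.28 × 388 = 108.6 kmol = 2ξ₁ + 1ξ₂.
Selectivity: 1ξ₁ / (1ξ₂) = 1.75 → ξ₁ = 1.75 ξ₂.
Substitute: (2·1.75 + 1) ξ₂ = 108.6 → ξ₂ = 24.14 kmol, ξ₁ = 42.25 kmol.
Outlet amounts (n = n₀ + Σ ν·ξ):
  D: 388 − 2(42.25) − 1(24.14) = 279.4
  B: 0 + 1(42.25) = 42.25
  A: 0 + 1(24.14) = 24.14
  C: 0 + 1(24.14) = 24.14
Total out = 279.4 + 42.25 + 24.14 + 24.14 = 369.9 kmol.

370 kmol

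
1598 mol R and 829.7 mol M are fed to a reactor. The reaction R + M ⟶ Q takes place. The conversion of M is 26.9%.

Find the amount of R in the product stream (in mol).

M reacted = 0.269 × 829.7 = 223.2 mol; ν_M = −1, so ξ = 223.2/1 = 223.2 mol.
Outlet amounts (n = n₀ + ν ξ):
  R: 1598 − 1(223.2) = 1375
  M: 829.7 − 1(223.2) = 606.5
  Q: 0 + 1(223.2) = 223.2

1370 mol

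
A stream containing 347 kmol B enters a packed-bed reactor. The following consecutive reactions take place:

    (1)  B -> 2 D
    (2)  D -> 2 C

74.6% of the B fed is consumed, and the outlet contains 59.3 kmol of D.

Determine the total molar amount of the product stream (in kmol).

1060 kmol

Conversion of B: B consumed = 1ξ₁ = 0.746 × 347 → ξ₁ = 258.9 kmol.
D balance: n_D = 0 + 2ξ₁ − 1ξ₂ = 59.3 → ξ₂ = (2·258.9 − 59.3)/1 = 458.4 kmol.
Outlet amounts (n = n₀ + Σ ν·ξ):
  B: 347 − 1(258.9) = 88.14
  D: 0 + 2(258.9) − 1(458.4) = 59.3
  C: 0 + 2(458.4) = 916.8
Total out = 88.14 + 59.3 + 916.8 = 1064 kmol.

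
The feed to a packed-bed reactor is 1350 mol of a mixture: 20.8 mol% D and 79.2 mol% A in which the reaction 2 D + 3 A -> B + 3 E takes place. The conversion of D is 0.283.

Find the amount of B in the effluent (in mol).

39.7 mol

D reacted = 0.283 × 280.8 = 79.47 mol; ν_D = −2, so ξ = 79.47/2 = 39.73 mol.
Outlet amounts (n = n₀ + ν ξ):
  D: 280.8 − 2(39.73) = 201.3
  A: 1069 − 3(39.73) = 950
  B: 0 + 1(39.73) = 39.73
  E: 0 + 3(39.73) = 119.2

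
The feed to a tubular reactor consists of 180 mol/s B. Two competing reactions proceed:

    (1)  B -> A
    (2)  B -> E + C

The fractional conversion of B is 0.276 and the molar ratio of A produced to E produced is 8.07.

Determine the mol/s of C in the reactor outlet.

Conversion of B: B consumed = 0.276 × 180 = 49.68 mol/s = 1ξ₁ + 1ξ₂.
Selectivity: 1ξ₁ / (1ξ₂) = 8.07 → ξ₁ = 8.07 ξ₂.
Substitute: (1·8.07 + 1) ξ₂ = 49.68 → ξ₂ = 5.477 mol/s, ξ₁ = 44.2 mol/s.
Outlet amounts (n = n₀ + Σ ν·ξ):
  B: 180 − 1(44.2) − 1(5.477) = 130.3
  A: 0 + 1(44.2) = 44.2
  E: 0 + 1(5.477) = 5.477
  C: 0 + 1(5.477) = 5.477

5.48 mol/s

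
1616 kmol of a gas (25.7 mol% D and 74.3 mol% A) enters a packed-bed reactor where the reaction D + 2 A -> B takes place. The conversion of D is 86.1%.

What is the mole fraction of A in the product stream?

0.539

D reacted = 0.861 × 415.3 = 357.6 kmol; ν_D = −1, so ξ = 357.6/1 = 357.6 kmol.
Outlet amounts (n = n₀ + ν ξ):
  D: 415.3 − 1(357.6) = 57.73
  A: 1201 − 2(357.6) = 485.5
  B: 0 + 1(357.6) = 357.6
Total out = 900.8 kmol; y_A = 485.5 / 900.8 = 0.539.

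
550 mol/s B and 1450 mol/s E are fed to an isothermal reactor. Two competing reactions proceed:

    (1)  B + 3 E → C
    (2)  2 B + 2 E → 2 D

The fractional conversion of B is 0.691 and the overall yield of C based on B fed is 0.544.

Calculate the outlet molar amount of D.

80.8 mol/s

Yield of C: 1ξ₁ / 550 = 0.544 → ξ₁ = 299.2 mol/s.
Conversion of B: 1ξ₁ + 2ξ₂ = 0.691 × 550 = 380 → ξ₂ = 40.42 mol/s.
Outlet amounts (n = n₀ + Σ ν·ξ):
  B: 550 − 1(299.2) − 2(40.42) = 170
  E: 1450 − 3(299.2) − 2(40.42) = 471.5
  C: 0 + 1(299.2) = 299.2
  D: 0 + 2(40.42) = 80.85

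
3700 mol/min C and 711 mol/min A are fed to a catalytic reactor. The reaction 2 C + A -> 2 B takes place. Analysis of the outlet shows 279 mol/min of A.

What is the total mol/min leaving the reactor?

For A: n = n₀ − 1ξ → 279 = 711 − 1ξ, giving ξ = 432 mol/min.
Outlet amounts (n = n₀ + ν ξ):
  C: 3700 − 2(432) = 2836
  A: 711 − 1(432) = 279
  B: 0 + 2(432) = 864
Total out = 2836 + 279 + 864 = 3979 mol/min.

3980 mol/min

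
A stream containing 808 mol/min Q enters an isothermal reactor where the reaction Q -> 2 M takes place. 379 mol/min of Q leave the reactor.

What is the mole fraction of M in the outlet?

0.694

For Q: n = n₀ − 1ξ → 379 = 808 − 1ξ, giving ξ = 429 mol/min.
Outlet amounts (n = n₀ + ν ξ):
  Q: 808 − 1(429) = 379
  M: 0 + 2(429) = 858
Total out = 1237 mol/min; y_M = 858 / 1237 = 0.6936.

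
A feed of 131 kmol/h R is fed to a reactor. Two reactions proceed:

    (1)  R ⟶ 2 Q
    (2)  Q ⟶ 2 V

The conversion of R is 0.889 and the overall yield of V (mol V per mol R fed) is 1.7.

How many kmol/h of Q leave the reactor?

Conversion of R: R consumed = 1ξ₁ = 0.889 × 131 → ξ₁ = 116.5 kmol/h.
Yield of V: 2ξ₂ / 131 = 1.7 → ξ₂ = 111.3 kmol/h.
Outlet amounts (n = n₀ + Σ ν·ξ):
  R: 131 − 1(116.5) = 14.54
  Q: 0 + 2(116.5) − 1(111.3) = 121.6
  V: 0 + 2(111.3) = 222.7

122 kmol/h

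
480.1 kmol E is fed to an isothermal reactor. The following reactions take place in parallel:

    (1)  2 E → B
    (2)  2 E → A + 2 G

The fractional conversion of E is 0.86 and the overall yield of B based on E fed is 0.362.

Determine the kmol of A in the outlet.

Yield of B: 1ξ₁ / 480.1 = 0.362 → ξ₁ = 173.8 kmol.
Conversion of E: 2ξ₁ + 2ξ₂ = 0.86 × 480.1 = 412.9 → ξ₂ = 32.65 kmol.
Outlet amounts (n = n₀ + Σ ν·ξ):
  E: 480.1 − 2(173.8) − 2(32.65) = 67.21
  B: 0 + 1(173.8) = 173.8
  A: 0 + 1(32.65) = 32.65
  G: 0 + 2(32.65) = 65.29

32.6 kmol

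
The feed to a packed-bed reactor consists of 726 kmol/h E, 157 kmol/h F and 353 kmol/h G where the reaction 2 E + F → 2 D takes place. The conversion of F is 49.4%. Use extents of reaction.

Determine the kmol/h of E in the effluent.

F reacted = 0.494 × 157 = 77.56 kmol/h; ν_F = −1, so ξ = 77.56/1 = 77.56 kmol/h.
Outlet amounts (n = n₀ + ν ξ):
  E: 726 − 2(77.56) = 570.9
  F: 157 − 1(77.56) = 79.44
  D: 0 + 2(77.56) = 155.1
  G: 353 (inert)

571 kmol/h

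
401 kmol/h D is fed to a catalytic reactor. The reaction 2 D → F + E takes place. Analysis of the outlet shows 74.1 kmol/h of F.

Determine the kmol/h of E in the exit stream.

For F: n = n₀ + 1ξ → 74.1 = 0 + 1ξ, giving ξ = 74.1 kmol/h.
Outlet amounts (n = n₀ + ν ξ):
  D: 401 − 2(74.1) = 252.8
  F: 0 + 1(74.1) = 74.1
  E: 0 + 1(74.1) = 74.1

74.1 kmol/h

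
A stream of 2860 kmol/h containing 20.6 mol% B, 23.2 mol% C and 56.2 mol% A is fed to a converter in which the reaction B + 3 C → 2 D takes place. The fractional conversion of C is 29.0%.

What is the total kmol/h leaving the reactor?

2730 kmol/h

C reacted = 0.29 × 663.5 = 192.4 kmol/h; ν_C = −3, so ξ = 192.4/3 = 64.14 kmol/h.
Outlet amounts (n = n₀ + ν ξ):
  B: 589.2 − 1(64.14) = 525
  C: 663.5 − 3(64.14) = 471.1
  D: 0 + 2(64.14) = 128.3
  A: 1607 (inert)
Total out = 525 + 471.1 + 128.3 + 1607 = 2732 kmol/h.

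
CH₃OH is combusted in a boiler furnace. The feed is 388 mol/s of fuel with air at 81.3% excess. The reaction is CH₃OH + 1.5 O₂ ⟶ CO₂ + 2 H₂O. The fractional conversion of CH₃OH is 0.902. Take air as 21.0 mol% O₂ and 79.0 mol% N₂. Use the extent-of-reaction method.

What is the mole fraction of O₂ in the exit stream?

Stoichiometric O₂ = 1.5 × 388 = 582 mol/s; O₂ fed = 582 × 1.813 = 1055 mol/s.
N₂ fed = 1055 × 79/21 = 3969 mol/s.
Fuel reacted = 0.902 × 388 → ξ = 350 mol/s.
Outlet (n = n₀ + ν ξ):
  CH₃OH: 388 − 1(350) = 38.02
  O₂: 1055 − 1.5(350) = 530.2
  N₂: 3969 (inert)
  CO₂: 0 + 1(350) = 350
  H₂O: 0 + 2(350) = 700
Total out = 5588 mol/s; y_O₂ = 530.2 / 5588 = 0.09489.

0.0949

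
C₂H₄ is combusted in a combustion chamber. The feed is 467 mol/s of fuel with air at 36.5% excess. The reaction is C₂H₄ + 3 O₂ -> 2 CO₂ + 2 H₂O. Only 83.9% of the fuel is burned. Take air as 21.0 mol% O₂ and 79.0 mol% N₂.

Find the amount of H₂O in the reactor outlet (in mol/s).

784 mol/s

Stoichiometric O₂ = 3 × 467 = 1401 mol/s; O₂ fed = 1401 × 1.365 = 1912 mol/s.
N₂ fed = 1912 × 79/21 = 7194 mol/s.
Fuel reacted = 0.839 × 467 → ξ = 391.8 mol/s.
Outlet (n = n₀ + ν ξ):
  C₂H₄: 467 − 1(391.8) = 75.19
  O₂: 1912 − 3(391.8) = 736.9
  N₂: 7194 (inert)
  CO₂: 0 + 2(391.8) = 783.6
  H₂O: 0 + 2(391.8) = 783.6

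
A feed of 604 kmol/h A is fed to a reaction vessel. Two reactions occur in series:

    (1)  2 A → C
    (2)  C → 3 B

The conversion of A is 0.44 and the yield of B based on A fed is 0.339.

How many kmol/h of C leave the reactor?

64.6 kmol/h

Conversion of A: A consumed = 2ξ₁ = 0.44 × 604 → ξ₁ = 132.9 kmol/h.
Yield of B: 3ξ₂ / 604 = 0.339 → ξ₂ = 68.25 kmol/h.
Outlet amounts (n = n₀ + Σ ν·ξ):
  A: 604 − 2(132.9) = 338.2
  C: 0 + 1(132.9) − 1(68.25) = 64.63
  B: 0 + 3(68.25) = 204.8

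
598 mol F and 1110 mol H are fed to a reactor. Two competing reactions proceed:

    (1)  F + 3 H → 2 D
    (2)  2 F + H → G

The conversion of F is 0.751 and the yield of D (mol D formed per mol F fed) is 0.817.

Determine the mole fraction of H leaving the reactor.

Yield of D: 2ξ₁ / 598 = 0.817 → ξ₁ = 244.3 mol.
Conversion of F: 1ξ₁ + 2ξ₂ = 0.751 × 598 = 449.1 → ξ₂ = 102.4 mol.
Outlet amounts (n = n₀ + Σ ν·ξ):
  F: 598 − 1(244.3) − 2(102.4) = 148.9
  H: 1110 − 3(244.3) − 1(102.4) = 274.7
  D: 0 + 2(244.3) = 488.6
  G: 0 + 1(102.4) = 102.4
Total out = 1015 mol; y_H = 274.7 / 1015 = 0.2708.

0.271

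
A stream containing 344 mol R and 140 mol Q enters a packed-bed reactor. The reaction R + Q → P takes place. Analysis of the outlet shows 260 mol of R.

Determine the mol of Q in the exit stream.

56 mol

For R: n = n₀ − 1ξ → 260 = 344 − 1ξ, giving ξ = 84 mol.
Outlet amounts (n = n₀ + ν ξ):
  R: 344 − 1(84) = 260
  Q: 140 − 1(84) = 56
  P: 0 + 1(84) = 84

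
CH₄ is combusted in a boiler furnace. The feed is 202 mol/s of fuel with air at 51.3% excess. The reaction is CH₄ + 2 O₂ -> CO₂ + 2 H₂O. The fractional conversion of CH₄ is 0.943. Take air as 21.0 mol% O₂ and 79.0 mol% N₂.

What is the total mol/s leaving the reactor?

Stoichiometric O₂ = 2 × 202 = 404 mol/s; O₂ fed = 404 × 1.513 = 611.3 mol/s.
N₂ fed = 611.3 × 79/21 = 2299 mol/s.
Fuel reacted = 0.943 × 202 → ξ = 190.5 mol/s.
Outlet (n = n₀ + ν ξ):
  CH₄: 202 − 1(190.5) = 11.51
  O₂: 611.3 − 2(190.5) = 230.3
  N₂: 2299 (inert)
  CO₂: 0 + 1(190.5) = 190.5
  H₂O: 0 + 2(190.5) = 381
Total out = 11.51 + 230.3 + 2299 + 190.5 + 381 = 3113 mol/s.

3110 mol/s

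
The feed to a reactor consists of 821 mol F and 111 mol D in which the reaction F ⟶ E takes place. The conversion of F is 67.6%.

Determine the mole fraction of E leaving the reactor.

0.595

F reacted = 0.676 × 821 = 555 mol; ν_F = −1, so ξ = 555/1 = 555 mol.
Outlet amounts (n = n₀ + ν ξ):
  F: 821 − 1(555) = 266
  E: 0 + 1(555) = 555
  D: 111 (inert)
Total out = 932 mol; y_E = 555 / 932 = 0.5955.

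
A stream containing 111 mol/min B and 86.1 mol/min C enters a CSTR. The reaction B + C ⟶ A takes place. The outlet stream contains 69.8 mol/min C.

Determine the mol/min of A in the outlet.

16.3 mol/min

For C: n = n₀ − 1ξ → 69.8 = 86.1 − 1ξ, giving ξ = 16.3 mol/min.
Outlet amounts (n = n₀ + ν ξ):
  B: 111 − 1(16.3) = 94.7
  C: 86.1 − 1(16.3) = 69.8
  A: 0 + 1(16.3) = 16.3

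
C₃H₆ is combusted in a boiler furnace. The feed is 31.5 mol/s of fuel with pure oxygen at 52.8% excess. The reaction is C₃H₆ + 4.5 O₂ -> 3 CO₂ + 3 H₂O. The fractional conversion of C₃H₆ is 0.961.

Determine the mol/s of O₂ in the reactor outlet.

80.4 mol/s

Stoichiometric O₂ = 4.5 × 31.5 = 141.8 mol/s; O₂ fed = 141.8 × 1.528 = 216.6 mol/s.
Fuel reacted = 0.961 × 31.5 → ξ = 30.27 mol/s.
Outlet (n = n₀ + ν ξ):
  C₃H₆: 31.5 − 1(30.27) = 1.229
  O₂: 216.6 − 4.5(30.27) = 80.37
  CO₂: 0 + 3(30.27) = 90.81
  H₂O: 0 + 3(30.27) = 90.81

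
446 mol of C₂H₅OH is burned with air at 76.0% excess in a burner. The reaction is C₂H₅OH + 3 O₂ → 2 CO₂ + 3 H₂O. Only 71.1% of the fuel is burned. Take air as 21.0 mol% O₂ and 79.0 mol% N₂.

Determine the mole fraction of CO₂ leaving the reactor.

Stoichiometric O₂ = 3 × 446 = 1338 mol; O₂ fed = 1338 × 1.760 = 2355 mol.
N₂ fed = 2355 × 79/21 = 8859 mol.
Fuel reacted = 0.711 × 446 → ξ = 317.1 mol.
Outlet (n = n₀ + ν ξ):
  C₂H₅OH: 446 − 1(317.1) = 128.9
  O₂: 2355 − 3(317.1) = 1404
  N₂: 8859 (inert)
  CO₂: 0 + 2(317.1) = 634.2
  H₂O: 0 + 3(317.1) = 951.3
Total out = 11980 mol; y_CO₂ = 634.2 / 11980 = 0.05295.

0.053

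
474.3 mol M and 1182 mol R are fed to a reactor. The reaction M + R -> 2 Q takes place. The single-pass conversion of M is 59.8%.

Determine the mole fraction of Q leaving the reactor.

M reacted = 0.598 × 474.3 = 283.6 mol; ν_M = −1, so ξ = 283.6/1 = 283.6 mol.
Outlet amounts (n = n₀ + ν ξ):
  M: 474.3 − 1(283.6) = 190.7
  R: 1182 − 1(283.6) = 898.4
  Q: 0 + 2(283.6) = 567.3
Total out = 1656 mol; y_Q = 567.3 / 1656 = 0.3425.

0.342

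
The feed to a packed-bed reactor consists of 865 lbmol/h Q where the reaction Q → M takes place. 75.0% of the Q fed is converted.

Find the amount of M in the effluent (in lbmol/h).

649 lbmol/h

Q reacted = 0.75 × 865 = 648.8 lbmol/h; ν_Q = −1, so ξ = 648.8/1 = 648.8 lbmol/h.
Outlet amounts (n = n₀ + ν ξ):
  Q: 865 − 1(648.8) = 216.2
  M: 0 + 1(648.8) = 648.8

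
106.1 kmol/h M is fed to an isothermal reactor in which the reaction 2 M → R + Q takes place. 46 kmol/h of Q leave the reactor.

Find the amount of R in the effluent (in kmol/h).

For Q: n = n₀ + 1ξ → 46 = 0 + 1ξ, giving ξ = 46 kmol/h.
Outlet amounts (n = n₀ + ν ξ):
  M: 106.1 − 2(46) = 14.1
  R: 0 + 1(46) = 46
  Q: 0 + 1(46) = 46

46 kmol/h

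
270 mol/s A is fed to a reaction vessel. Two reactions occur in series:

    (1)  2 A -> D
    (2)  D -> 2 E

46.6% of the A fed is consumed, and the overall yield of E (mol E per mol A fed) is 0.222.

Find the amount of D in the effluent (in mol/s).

32.9 mol/s

Conversion of A: A consumed = 2ξ₁ = 0.466 × 270 → ξ₁ = 62.91 mol/s.
Yield of E: 2ξ₂ / 270 = 0.222 → ξ₂ = 29.97 mol/s.
Outlet amounts (n = n₀ + Σ ν·ξ):
  A: 270 − 2(62.91) = 144.2
  D: 0 + 1(62.91) − 1(29.97) = 32.94
  E: 0 + 2(29.97) = 59.94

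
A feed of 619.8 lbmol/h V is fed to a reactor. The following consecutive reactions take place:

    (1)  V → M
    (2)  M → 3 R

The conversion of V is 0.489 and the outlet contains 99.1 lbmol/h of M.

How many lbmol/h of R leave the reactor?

612 lbmol/h

Conversion of V: V consumed = 1ξ₁ = 0.489 × 619.8 → ξ₁ = 303.1 lbmol/h.
M balance: n_M = 0 + 1ξ₁ − 1ξ₂ = 99.1 → ξ₂ = (1·303.1 − 99.1)/1 = 204 lbmol/h.
Outlet amounts (n = n₀ + Σ ν·ξ):
  V: 619.8 − 1(303.1) = 316.7
  M: 0 + 1(303.1) − 1(204) = 99.1
  R: 0 + 3(204) = 611.9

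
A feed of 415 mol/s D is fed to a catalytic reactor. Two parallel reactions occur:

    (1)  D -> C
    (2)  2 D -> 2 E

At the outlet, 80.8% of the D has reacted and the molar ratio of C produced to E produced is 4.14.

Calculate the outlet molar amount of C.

270 mol/s

Conversion of D: D consumed = 0.808 × 415 = 335.3 mol/s = 1ξ₁ + 2ξ₂.
Selectivity: 1ξ₁ / (2ξ₂) = 4.14 → ξ₁ = 8.28 ξ₂.
Substitute: (1·8.28 + 2) ξ₂ = 335.3 → ξ₂ = 32.62 mol/s, ξ₁ = 270.1 mol/s.
Outlet amounts (n = n₀ + Σ ν·ξ):
  D: 415 − 1(270.1) − 2(32.62) = 79.68
  C: 0 + 1(270.1) = 270.1
  E: 0 + 2(32.62) = 65.24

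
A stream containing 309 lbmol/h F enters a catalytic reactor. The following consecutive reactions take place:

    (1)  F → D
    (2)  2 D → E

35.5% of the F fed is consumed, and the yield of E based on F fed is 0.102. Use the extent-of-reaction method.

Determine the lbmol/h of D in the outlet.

46.7 lbmol/h

Conversion of F: F consumed = 1ξ₁ = 0.355 × 309 → ξ₁ = 109.7 lbmol/h.
Yield of E: 1ξ₂ / 309 = 0.102 → ξ₂ = 31.52 lbmol/h.
Outlet amounts (n = n₀ + Σ ν·ξ):
  F: 309 − 1(109.7) = 199.3
  D: 0 + 1(109.7) − 2(31.52) = 46.66
  E: 0 + 1(31.52) = 31.52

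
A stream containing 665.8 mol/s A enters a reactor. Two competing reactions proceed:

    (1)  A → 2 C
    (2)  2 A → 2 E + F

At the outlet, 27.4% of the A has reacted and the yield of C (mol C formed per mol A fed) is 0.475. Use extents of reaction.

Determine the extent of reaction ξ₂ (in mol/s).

Yield of C: 2ξ₁ / 665.8 = 0.475 → ξ₁ = 158.1 mol/s.
Conversion of A: 1ξ₁ + 2ξ₂ = 0.274 × 665.8 = 182.4 → ξ₂ = 12.15 mol/s.
Outlet amounts (n = n₀ + Σ ν·ξ):
  A: 665.8 − 1(158.1) − 2(12.15) = 483.4
  C: 0 + 2(158.1) = 316.3
  E: 0 + 2(12.15) = 24.3
  F: 0 + 1(12.15) = 12.15

ξ₂ = 12.2 mol/s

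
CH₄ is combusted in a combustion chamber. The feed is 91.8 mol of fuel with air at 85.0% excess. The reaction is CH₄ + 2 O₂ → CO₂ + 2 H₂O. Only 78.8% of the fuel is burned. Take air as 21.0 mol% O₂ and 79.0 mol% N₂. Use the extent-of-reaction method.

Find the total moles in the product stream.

1710 mol

Stoichiometric O₂ = 2 × 91.8 = 183.6 mol; O₂ fed = 183.6 × 1.850 = 339.7 mol.
N₂ fed = 339.7 × 79/21 = 1278 mol.
Fuel reacted = 0.788 × 91.8 → ξ = 72.34 mol.
Outlet (n = n₀ + ν ξ):
  CH₄: 91.8 − 1(72.34) = 19.46
  O₂: 339.7 − 2(72.34) = 195
  N₂: 1278 (inert)
  CO₂: 0 + 1(72.34) = 72.34
  H₂O: 0 + 2(72.34) = 144.7
Total out = 19.46 + 195 + 1278 + 72.34 + 144.7 = 1709 mol.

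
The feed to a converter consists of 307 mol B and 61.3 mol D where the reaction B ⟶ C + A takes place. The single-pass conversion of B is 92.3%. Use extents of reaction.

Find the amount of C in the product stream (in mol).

B reacted = 0.923 × 307 = 283.4 mol; ν_B = −1, so ξ = 283.4/1 = 283.4 mol.
Outlet amounts (n = n₀ + ν ξ):
  B: 307 − 1(283.4) = 23.64
  C: 0 + 1(283.4) = 283.4
  A: 0 + 1(283.4) = 283.4
  D: 61.3 (inert)

283 mol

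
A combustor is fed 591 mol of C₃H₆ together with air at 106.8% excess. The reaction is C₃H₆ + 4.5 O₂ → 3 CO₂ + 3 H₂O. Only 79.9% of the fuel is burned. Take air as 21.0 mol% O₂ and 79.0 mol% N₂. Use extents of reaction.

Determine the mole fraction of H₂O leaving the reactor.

0.0524

Stoichiometric O₂ = 4.5 × 591 = 2660 mol; O₂ fed = 2660 × 2.068 = 5500 mol.
N₂ fed = 5500 × 79/21 = 20690 mol.
Fuel reacted = 0.799 × 591 → ξ = 472.2 mol.
Outlet (n = n₀ + ν ξ):
  C₃H₆: 591 − 1(472.2) = 118.8
  O₂: 5500 − 4.5(472.2) = 3375
  N₂: 20690 (inert)
  CO₂: 0 + 3(472.2) = 1417
  H₂O: 0 + 3(472.2) = 1417
Total out = 27020 mol; y_H₂O = 1417 / 27020 = 0.05243.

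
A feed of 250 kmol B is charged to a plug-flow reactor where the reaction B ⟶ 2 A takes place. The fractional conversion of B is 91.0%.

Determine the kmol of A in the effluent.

B reacted = 0.91 × 250 = 227.5 kmol; ν_B = −1, so ξ = 227.5/1 = 227.5 kmol.
Outlet amounts (n = n₀ + ν ξ):
  B: 250 − 1(227.5) = 22.5
  A: 0 + 2(227.5) = 455

455 kmol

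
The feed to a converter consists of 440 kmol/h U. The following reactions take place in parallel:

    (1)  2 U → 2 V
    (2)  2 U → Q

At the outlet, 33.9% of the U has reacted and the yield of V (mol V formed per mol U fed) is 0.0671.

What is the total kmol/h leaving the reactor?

Yield of V: 2ξ₁ / 440 = 0.0671 → ξ₁ = 14.76 kmol/h.
Conversion of U: 2ξ₁ + 2ξ₂ = 0.339 × 440 = 149.2 → ξ₂ = 59.82 kmol/h.
Outlet amounts (n = n₀ + Σ ν·ξ):
  U: 440 − 2(14.76) − 2(59.82) = 290.8
  V: 0 + 2(14.76) = 29.52
  Q: 0 + 1(59.82) = 59.82
Total out = 290.8 + 29.52 + 59.82 = 380.2 kmol/h.

380 kmol/h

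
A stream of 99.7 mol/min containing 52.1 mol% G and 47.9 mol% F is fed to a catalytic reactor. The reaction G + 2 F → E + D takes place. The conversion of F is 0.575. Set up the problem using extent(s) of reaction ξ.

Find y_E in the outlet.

0.16

F reacted = 0.575 × 47.76 = 27.46 mol/min; ν_F = −2, so ξ = 27.46/2 = 13.73 mol/min.
Outlet amounts (n = n₀ + ν ξ):
  G: 51.94 − 1(13.73) = 38.21
  F: 47.76 − 2(13.73) = 20.3
  E: 0 + 1(13.73) = 13.73
  D: 0 + 1(13.73) = 13.73
Total out = 85.97 mol/min; y_E = 13.73 / 85.97 = 0.1597.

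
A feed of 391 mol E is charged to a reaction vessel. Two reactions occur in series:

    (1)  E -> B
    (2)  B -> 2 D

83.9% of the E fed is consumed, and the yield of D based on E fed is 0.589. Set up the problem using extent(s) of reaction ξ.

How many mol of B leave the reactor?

213 mol

Conversion of E: E consumed = 1ξ₁ = 0.839 × 391 → ξ₁ = 328 mol.
Yield of D: 2ξ₂ / 391 = 0.589 → ξ₂ = 115.1 mol.
Outlet amounts (n = n₀ + Σ ν·ξ):
  E: 391 − 1(328) = 62.95
  B: 0 + 1(328) − 1(115.1) = 212.9
  D: 0 + 2(115.1) = 230.3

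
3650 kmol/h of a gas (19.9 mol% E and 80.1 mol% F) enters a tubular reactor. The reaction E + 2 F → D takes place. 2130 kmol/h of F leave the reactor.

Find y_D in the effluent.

For F: n = n₀ − 2ξ → 2130 = 2924 − 2ξ, giving ξ = 396.8 kmol/h.
Outlet amounts (n = n₀ + ν ξ):
  E: 726.4 − 1(396.8) = 329.5
  F: 2924 − 2(396.8) = 2130
  D: 0 + 1(396.8) = 396.8
Total out = 2856 kmol/h; y_D = 396.8 / 2856 = 0.1389.

0.139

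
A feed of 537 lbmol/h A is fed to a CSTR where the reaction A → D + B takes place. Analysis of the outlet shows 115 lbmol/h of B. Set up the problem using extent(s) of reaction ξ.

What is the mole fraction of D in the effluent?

0.176

For B: n = n₀ + 1ξ → 115 = 0 + 1ξ, giving ξ = 115 lbmol/h.
Outlet amounts (n = n₀ + ν ξ):
  A: 537 − 1(115) = 422
  D: 0 + 1(115) = 115
  B: 0 + 1(115) = 115
Total out = 652 lbmol/h; y_D = 115 / 652 = 0.1764.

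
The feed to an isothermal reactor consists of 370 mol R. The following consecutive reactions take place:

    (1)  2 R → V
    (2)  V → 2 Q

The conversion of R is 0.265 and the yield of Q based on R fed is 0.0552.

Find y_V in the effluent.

Conversion of R: R consumed = 2ξ₁ = 0.265 × 370 → ξ₁ = 49.03 mol.
Yield of Q: 2ξ₂ / 370 = 0.0552 → ξ₂ = 10.21 mol.
Outlet amounts (n = n₀ + Σ ν·ξ):
  R: 370 − 2(49.03) = 271.9
  V: 0 + 1(49.03) − 1(10.21) = 38.81
  Q: 0 + 2(10.21) = 20.42
Total out = 331.2 mol; y_V = 38.81 / 331.2 = 0.1172.

0.117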